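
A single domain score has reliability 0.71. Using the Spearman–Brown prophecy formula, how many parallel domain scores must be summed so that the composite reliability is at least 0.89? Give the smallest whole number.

4

k ≥ ρ*(1−ρ₁)/(ρ₁(1−ρ*)) = 0.89·0.29 / (0.71·0.11) = 3.305.
Smallest integer k = 4.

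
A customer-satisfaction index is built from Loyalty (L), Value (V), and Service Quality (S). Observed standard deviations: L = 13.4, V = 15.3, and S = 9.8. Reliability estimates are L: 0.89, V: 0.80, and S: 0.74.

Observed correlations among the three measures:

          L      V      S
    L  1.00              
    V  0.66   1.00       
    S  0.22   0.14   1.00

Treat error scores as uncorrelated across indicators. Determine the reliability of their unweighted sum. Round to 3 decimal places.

0.896

Var(L+V+S) = 13.4² + 15.3² + 9.8² + 2·[13.4·15.3·0.66 + 13.4·9.8·0.22 + 15.3·9.8·0.14] = 509.69 + 370.39 = 880.08.
With uncorrelated errors the cross-covariances are all true-score covariance, so they carry over unchanged; only the diagonal terms shrink to ρᵢσᵢ².
True-score variance = [13.4²·0.89 + 15.3²·0.80 + 9.8²·0.74] + 370.39 = 418.15 + 370.39 = 788.54.
Reliability = 788.54 / 880.08 = 0.896.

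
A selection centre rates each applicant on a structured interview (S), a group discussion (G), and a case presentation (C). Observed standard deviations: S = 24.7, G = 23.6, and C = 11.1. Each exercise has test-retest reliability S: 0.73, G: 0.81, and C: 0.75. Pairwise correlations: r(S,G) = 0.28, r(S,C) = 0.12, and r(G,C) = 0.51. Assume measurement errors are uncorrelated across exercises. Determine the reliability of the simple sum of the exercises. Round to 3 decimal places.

Var(S+G+C) = 24.7² + 23.6² + 11.1² + 2·[24.7·23.6·0.28 + 24.7·11.1·0.12 + 23.6·11.1·0.51] = 1290.26 + 659.435 = 1949.7.
Under uncorrelated errors the observed covariances equal the true-score covariances, so only the own-variance terms attenuate.
True-score variance = [24.7²·0.73 + 23.6²·0.81 + 11.1²·0.75] + 659.435 = 988.911 + 659.435 = 1648.35.
Reliability = 1648.35 / 1949.7 = 0.845.

0.845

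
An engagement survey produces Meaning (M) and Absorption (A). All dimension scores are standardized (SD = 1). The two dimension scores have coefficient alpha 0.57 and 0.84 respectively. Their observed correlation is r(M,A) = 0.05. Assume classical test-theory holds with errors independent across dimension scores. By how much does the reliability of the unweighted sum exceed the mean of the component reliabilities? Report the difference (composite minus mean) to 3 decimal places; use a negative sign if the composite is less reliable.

Var(sum) = 2 + 0.1 = 2.1; true-score variance = 1.41 + 0.1 = 1.51; composite reliability = 0.7190.
Mean component reliability = 0.7050.
Difference = 0.7190 − 0.7050 = 0.014.

0.014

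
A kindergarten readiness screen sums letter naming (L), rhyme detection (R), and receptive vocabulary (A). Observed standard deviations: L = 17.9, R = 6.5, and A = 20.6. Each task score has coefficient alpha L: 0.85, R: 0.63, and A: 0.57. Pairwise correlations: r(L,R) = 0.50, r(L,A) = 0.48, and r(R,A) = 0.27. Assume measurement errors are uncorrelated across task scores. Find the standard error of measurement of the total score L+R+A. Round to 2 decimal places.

Var(total) = 787.02 + 542.646 = 1329.67.
True-score variance = 540.851 + 542.646 = 1083.5, so reliability = 0.8149.
Error variance = 1329.67 − 1083.5 = 246.169; SEM = √246.169 = 15.69.

15.69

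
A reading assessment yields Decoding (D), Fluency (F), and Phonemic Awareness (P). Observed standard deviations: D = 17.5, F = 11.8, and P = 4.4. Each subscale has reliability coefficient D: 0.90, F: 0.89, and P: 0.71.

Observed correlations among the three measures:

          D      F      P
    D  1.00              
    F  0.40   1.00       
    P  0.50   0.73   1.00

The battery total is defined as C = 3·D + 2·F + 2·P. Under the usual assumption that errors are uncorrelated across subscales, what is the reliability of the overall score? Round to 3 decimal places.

Var(C) = 3²·17.5² + 2²·11.8² + 2²·4.4² + 2·[6·17.5·11.8·0.40 + 6·17.5·4.4·0.50 + 4·11.8·4.4·0.73] = 3390.65 + 1756.41 = 5147.06.
With uncorrelated errors the cross-covariances are all true-score covariance, so they carry over unchanged; only the diagonal terms shrink to ρᵢσᵢ².
True-score variance = [3²·17.5²·0.90 + 2²·11.8²·0.89 + 2²·4.4²·0.71] + 1756.41 = 3031.3 + 1756.41 = 4787.71.
Reliability = 4787.71 / 5147.06 = 0.930.

0.930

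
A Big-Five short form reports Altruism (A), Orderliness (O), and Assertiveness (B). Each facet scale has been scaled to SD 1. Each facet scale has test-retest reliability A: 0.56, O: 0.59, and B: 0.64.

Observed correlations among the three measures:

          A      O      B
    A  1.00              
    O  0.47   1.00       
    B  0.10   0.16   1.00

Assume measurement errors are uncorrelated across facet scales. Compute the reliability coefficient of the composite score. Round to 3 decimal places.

0.729

Var(A+O+B) = 3 + 2·[0.47 + 0.10 + 0.16] = 3 + 1.46 = 4.46.
With uncorrelated errors the cross-covariances are all true-score covariance, so they carry over unchanged; only the diagonal terms shrink to ρᵢσᵢ².
True-score variance = [0.56 + 0.59 + 0.64] + 1.46 = 1.79 + 1.46 = 3.25.
Reliability = 3.25 / 4.46 = 0.729.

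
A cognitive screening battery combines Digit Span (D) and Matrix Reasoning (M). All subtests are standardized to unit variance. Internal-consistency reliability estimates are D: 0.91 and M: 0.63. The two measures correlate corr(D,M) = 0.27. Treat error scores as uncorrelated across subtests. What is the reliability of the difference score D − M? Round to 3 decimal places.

Var(D−M) = 1 + 1 − 2·0.27 = 2 − 0.54 = 1.46.
Under uncorrelated errors the observed covariances equal the true-score covariances, so only the own-variance terms attenuate.
True-score variance = [0.91 + 0.63] − 0.54 = 1.54 − 0.54 = 1.
Reliability = 1 / 1.46 = 0.685.

0.685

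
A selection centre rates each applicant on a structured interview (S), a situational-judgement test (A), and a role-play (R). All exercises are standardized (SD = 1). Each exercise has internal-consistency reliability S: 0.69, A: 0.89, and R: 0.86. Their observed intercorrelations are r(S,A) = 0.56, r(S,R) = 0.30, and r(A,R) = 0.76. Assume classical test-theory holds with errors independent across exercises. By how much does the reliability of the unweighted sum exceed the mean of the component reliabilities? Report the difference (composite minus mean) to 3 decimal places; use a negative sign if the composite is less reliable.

0.097

Var(sum) = 3 + 3.24 = 6.24; true-score variance = 2.44 + 3.24 = 5.68; composite reliability = 0.9103.
Mean component reliability = 0.8133.
Difference = 0.9103 − 0.8133 = 0.097.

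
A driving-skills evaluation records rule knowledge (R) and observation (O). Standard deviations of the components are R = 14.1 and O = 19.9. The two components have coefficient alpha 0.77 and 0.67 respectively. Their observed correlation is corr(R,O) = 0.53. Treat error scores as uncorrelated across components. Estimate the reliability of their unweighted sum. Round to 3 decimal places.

Var(R+O) = 14.1² + 19.9² + 2·[14.1·19.9·0.53] = 594.82 + 297.425 = 892.245.
Under uncorrelated errors the observed covariances equal the true-score covariances, so only the own-variance terms attenuate.
True-score variance = [14.1²·0.77 + 19.9²·0.67] + 297.425 = 418.41 + 297.425 = 715.836.
Reliability = 715.836 / 892.245 = 0.802.

0.802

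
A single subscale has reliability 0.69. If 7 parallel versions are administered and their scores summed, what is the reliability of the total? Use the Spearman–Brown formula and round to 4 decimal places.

ρ_k = kρ / (1 + (k−1)ρ) = 7·0.69 / (1 + 6·0.69) = 4.830 / 5.140 = 0.9397.

0.9397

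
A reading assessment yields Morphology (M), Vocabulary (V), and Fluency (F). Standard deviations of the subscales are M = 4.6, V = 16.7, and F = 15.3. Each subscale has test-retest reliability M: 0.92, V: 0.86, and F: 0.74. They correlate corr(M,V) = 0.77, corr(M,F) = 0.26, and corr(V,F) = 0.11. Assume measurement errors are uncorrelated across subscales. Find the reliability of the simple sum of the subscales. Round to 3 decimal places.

Var(M+V+F) = 4.6² + 16.7² + 15.3² + 2·[4.6·16.7·0.77 + 4.6·15.3·0.26 + 16.7·15.3·0.11] = 534.14 + 211.113 = 745.253.
Because errors are independent across components, Cov(Tᵢ,Tⱼ) = Cov(Xᵢ,Xⱼ); the off-diagonal part of the true-score variance is the same as above.
True-score variance = [4.6²·0.92 + 16.7²·0.86 + 15.3²·0.74] + 211.113 = 432.539 + 211.113 = 643.652.
Reliability = 643.652 / 745.253 = 0.864.

0.864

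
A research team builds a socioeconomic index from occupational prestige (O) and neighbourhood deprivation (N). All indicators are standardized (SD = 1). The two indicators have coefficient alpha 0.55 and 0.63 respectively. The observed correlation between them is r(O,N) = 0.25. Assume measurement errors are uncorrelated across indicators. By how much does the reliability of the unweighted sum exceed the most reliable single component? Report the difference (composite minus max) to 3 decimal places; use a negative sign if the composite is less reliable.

0.042

Var(sum) = 2 + 0.5 = 2.5; true-score variance = 1.18 + 0.5 = 1.68; composite reliability = 0.6720.
Max component reliability = 0.6300.
Difference = 0.6720 − 0.6300 = 0.042.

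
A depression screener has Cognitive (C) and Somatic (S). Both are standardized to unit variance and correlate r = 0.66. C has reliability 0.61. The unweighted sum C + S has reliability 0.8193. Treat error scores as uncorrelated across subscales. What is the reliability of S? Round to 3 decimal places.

Var(C+S) = 2 + 2·0.66 = 3.320.
True-score variance = ρ_C + ρ_S + 2·0.66, so 0.8193 = (0.61 + ρ_S + 1.32) / 3.320.
ρ_S = 0.8193·3.320 − 0.61 − 1.32 = 0.790.

0.790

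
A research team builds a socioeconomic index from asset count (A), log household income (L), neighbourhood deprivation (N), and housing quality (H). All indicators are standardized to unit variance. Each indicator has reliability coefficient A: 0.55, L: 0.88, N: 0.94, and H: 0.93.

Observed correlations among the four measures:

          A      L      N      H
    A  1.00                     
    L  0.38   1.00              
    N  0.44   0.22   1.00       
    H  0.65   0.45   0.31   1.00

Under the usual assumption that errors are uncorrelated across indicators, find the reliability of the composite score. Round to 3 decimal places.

0.921

Var(A+L+N+H) = 4 + 2·[0.38 + 0.44 + 0.65 + 0.22 + 0.45 + 0.31] = 4 + 4.9 = 8.9.
Because errors are independent across components, Cov(Tᵢ,Tⱼ) = Cov(Xᵢ,Xⱼ); the off-diagonal part of the true-score variance is the same as above.
True-score variance = [0.55 + 0.88 + 0.94 + 0.93] + 4.9 = 3.3 + 4.9 = 8.2.
Reliability = 8.2 / 8.9 = 0.921.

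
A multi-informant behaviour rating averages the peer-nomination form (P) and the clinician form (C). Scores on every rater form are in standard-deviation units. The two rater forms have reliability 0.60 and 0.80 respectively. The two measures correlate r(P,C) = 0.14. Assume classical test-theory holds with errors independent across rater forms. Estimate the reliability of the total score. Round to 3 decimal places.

0.737

Var(P+C) = 2 + 2·[0.14] = 2 + 0.28 = 2.28.
Under uncorrelated errors the observed covariances equal the true-score covariances, so only the own-variance terms attenuate.
True-score variance = [0.60 + 0.80] + 0.28 = 1.4 + 0.28 = 1.68.
Reliability = 1.68 / 2.28 = 0.737.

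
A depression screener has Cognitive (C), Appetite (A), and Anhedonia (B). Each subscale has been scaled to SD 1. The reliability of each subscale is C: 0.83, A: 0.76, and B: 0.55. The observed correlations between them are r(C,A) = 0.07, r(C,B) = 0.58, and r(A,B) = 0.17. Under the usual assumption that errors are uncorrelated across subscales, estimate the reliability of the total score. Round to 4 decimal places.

Var(C+A+B) = 3 + 2·[0.07 + 0.58 + 0.17] = 3 + 1.64 = 4.64.
Because errors are independent across components, Cov(Tᵢ,Tⱼ) = Cov(Xᵢ,Xⱼ); the off-diagonal part of the true-score variance is the same as above.
True-score variance = [0.83 + 0.76 + 0.55] + 1.64 = 2.14 + 1.64 = 3.78.
Reliability = 3.78 / 4.64 = 0.8147.

0.8147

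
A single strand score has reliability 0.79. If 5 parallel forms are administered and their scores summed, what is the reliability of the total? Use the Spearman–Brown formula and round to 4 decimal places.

ρ_k = kρ / (1 + (k−1)ρ) = 5·0.79 / (1 + 4·0.79) = 3.950 / 4.160 = 0.9495.

0.9495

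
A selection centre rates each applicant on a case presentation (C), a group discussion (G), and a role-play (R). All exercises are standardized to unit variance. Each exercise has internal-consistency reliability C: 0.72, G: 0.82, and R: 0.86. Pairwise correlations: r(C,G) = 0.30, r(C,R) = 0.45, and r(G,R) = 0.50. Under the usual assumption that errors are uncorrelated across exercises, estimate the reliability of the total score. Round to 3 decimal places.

0.891

Var(C+G+R) = 3 + 2·[0.30 + 0.45 + 0.50] = 3 + 2.5 = 5.5.
With uncorrelated errors the cross-covariances are all true-score covariance, so they carry over unchanged; only the diagonal terms shrink to ρᵢσᵢ².
True-score variance = [0.72 + 0.82 + 0.86] + 2.5 = 2.4 + 2.5 = 4.9.
Reliability = 4.9 / 5.5 = 0.891.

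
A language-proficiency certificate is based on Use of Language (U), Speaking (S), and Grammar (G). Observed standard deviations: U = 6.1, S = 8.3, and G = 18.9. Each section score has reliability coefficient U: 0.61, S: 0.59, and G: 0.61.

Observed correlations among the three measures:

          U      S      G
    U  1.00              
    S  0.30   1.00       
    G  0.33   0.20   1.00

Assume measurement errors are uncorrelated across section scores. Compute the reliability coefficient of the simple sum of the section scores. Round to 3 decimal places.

0.712

Var(U+S+G) = 6.1² + 8.3² + 18.9² + 2·[6.1·8.3·0.30 + 6.1·18.9·0.33 + 8.3·18.9·0.20] = 463.31 + 169.217 = 632.527.
Because errors are independent across components, Cov(Tᵢ,Tⱼ) = Cov(Xᵢ,Xⱼ); the off-diagonal part of the true-score variance is the same as above.
True-score variance = [6.1²·0.61 + 8.3²·0.59 + 18.9²·0.61] + 169.217 = 281.241 + 169.217 = 450.459.
Reliability = 450.459 / 632.527 = 0.712.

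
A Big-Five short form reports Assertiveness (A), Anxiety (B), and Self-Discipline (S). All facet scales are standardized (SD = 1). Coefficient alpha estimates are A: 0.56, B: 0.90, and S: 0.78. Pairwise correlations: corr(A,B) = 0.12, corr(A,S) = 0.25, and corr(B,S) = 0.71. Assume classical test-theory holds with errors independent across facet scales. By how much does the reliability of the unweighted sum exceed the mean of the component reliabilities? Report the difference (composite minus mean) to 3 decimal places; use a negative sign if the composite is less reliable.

Var(sum) = 3 + 2.16 = 5.16; true-score variance = 2.24 + 2.16 = 4.4; composite reliability = 0.8527.
Mean component reliability = 0.7467.
Difference = 0.8527 − 0.7467 = 0.106.

0.106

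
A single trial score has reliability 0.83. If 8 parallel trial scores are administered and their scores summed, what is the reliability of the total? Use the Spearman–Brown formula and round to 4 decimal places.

0.9750

ρ_k = kρ / (1 + (k−1)ρ) = 8·0.83 / (1 + 7·0.83) = 6.640 / 6.810 = 0.9750.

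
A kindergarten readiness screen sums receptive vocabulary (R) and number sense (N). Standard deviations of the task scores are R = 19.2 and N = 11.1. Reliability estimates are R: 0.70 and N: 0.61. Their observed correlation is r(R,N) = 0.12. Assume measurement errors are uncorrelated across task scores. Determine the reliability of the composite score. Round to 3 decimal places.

Var(R+N) = 19.2² + 11.1² + 2·[19.2·11.1·0.12] = 491.85 + 51.1488 = 542.999.
Under uncorrelated errors the observed covariances equal the true-score covariances, so only the own-variance terms attenuate.
True-score variance = [19.2²·0.70 + 11.1²·0.61] + 51.1488 = 333.206 + 51.1488 = 384.355.
Reliability = 384.355 / 542.999 = 0.708.

0.708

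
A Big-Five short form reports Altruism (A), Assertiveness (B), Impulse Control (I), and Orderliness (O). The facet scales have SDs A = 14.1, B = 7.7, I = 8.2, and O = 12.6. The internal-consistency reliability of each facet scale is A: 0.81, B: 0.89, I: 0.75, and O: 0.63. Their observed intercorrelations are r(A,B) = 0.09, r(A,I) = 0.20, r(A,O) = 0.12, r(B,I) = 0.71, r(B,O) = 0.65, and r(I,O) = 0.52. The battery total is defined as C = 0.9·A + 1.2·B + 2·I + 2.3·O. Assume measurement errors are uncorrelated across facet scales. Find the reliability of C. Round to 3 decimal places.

0.840

Var(C) = 0.9²·14.1² + 1.2²·7.7² + 2²·8.2² + 2.3²·12.6² + 2·[1.08·14.1·7.7·0.09 + 1.8·14.1·8.2·0.20 + 2.07·14.1·12.6·0.12 + 2.4·7.7·8.2·0.71 + 2.76·7.7·12.6·0.65 + 4.6·8.2·12.6·0.52] = 1355.21 + 1250.19 = 2605.4.
Under uncorrelated errors the observed covariances equal the true-score covariances, so only the own-variance terms attenuate.
True-score variance = [0.9²·14.1²·0.81 + 1.2²·7.7²·0.89 + 2²·8.2²·0.75 + 2.3²·12.6²·0.63] + 1250.19 = 937.245 + 1250.19 = 2187.43.
Reliability = 2187.43 / 2605.4 = 0.840.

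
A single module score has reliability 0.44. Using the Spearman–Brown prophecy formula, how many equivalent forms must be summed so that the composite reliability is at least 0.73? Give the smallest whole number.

4

k ≥ ρ*(1−ρ₁)/(ρ₁(1−ρ*)) = 0.73·0.56 / (0.44·0.27) = 3.441.
Smallest integer k = 4.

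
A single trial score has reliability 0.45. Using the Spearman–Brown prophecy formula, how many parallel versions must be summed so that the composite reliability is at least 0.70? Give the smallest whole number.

k ≥ ρ*(1−ρ₁)/(ρ₁(1−ρ*)) = 0.70·0.55 / (0.45·0.30) = 2.852.
Smallest integer k = 3.

3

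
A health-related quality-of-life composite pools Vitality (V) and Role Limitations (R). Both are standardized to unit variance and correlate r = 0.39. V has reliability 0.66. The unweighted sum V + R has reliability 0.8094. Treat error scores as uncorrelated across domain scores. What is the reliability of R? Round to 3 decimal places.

Var(V+R) = 2 + 2·0.39 = 2.780.
True-score variance = ρ_V + ρ_R + 2·0.39, so 0.8094 = (0.66 + ρ_R + 0.78) / 2.780.
ρ_R = 0.8094·2.780 − 0.66 − 0.78 = 0.810.

0.810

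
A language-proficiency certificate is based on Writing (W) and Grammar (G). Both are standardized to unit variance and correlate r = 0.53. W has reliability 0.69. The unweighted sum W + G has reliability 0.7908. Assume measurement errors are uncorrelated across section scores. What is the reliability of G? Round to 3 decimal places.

0.670

Var(W+G) = 2 + 2·0.53 = 3.060.
True-score variance = ρ_W + ρ_G + 2·0.53, so 0.7908 = (0.69 + ρ_G + 1.06) / 3.060.
ρ_G = 0.7908·3.060 − 0.69 − 1.06 = 0.670.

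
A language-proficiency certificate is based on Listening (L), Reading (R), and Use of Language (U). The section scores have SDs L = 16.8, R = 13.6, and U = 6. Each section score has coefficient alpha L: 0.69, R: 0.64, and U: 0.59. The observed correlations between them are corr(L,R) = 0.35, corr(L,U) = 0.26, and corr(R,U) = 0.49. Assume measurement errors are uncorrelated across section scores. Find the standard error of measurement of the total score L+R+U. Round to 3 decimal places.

12.994

Var(total) = 503.2 + 292.32 = 795.52.
True-score variance = 334.36 + 292.32 = 626.68, so reliability = 0.7878.
Error variance = 795.52 − 626.68 = 168.84; SEM = √168.84 = 12.994.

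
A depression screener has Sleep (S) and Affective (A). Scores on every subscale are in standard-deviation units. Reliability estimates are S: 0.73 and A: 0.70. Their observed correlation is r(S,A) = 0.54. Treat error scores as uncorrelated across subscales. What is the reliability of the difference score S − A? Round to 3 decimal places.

Var(S−A) = 1 + 1 − 2·0.54 = 2 − 1.08 = 0.92.
With uncorrelated errors the cross-covariances are all true-score covariance, so they carry over unchanged; only the diagonal terms shrink to ρᵢσᵢ².
True-score variance = [0.73 + 0.70] − 1.08 = 1.43 − 1.08 = 0.35.
Reliability = 0.35 / 0.92 = 0.380.

0.380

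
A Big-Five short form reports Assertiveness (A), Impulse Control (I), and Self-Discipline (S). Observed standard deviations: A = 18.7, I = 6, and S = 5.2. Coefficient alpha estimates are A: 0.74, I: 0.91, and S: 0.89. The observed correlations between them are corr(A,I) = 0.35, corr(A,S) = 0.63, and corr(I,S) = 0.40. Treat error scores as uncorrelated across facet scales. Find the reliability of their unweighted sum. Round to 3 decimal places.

Var(A+I+S) = 18.7² + 6² + 5.2² + 2·[18.7·6·0.35 + 18.7·5.2·0.63 + 6·5.2·0.40] = 412.73 + 226.022 = 638.752.
With uncorrelated errors the cross-covariances are all true-score covariance, so they carry over unchanged; only the diagonal terms shrink to ρᵢσᵢ².
True-score variance = [18.7²·0.74 + 6²·0.91 + 5.2²·0.89] + 226.022 = 315.596 + 226.022 = 541.619.
Reliability = 541.619 / 638.752 = 0.848.

0.848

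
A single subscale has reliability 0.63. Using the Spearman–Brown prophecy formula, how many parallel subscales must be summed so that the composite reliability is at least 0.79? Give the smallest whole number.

k ≥ ρ*(1−ρ₁)/(ρ₁(1−ρ*)) = 0.79·0.37 / (0.63·0.21) = 2.209.
Smallest integer k = 3.

3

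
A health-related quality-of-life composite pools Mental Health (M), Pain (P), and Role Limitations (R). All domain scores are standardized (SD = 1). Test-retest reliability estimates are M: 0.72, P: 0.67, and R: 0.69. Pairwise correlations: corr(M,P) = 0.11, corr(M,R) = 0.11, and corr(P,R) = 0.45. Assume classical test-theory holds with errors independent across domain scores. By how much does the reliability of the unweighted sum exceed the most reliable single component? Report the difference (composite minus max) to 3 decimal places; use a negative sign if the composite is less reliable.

Var(sum) = 3 + 1.34 = 4.34; true-score variance = 2.08 + 1.34 = 3.42; composite reliability = 0.7880.
Max component reliability = 0.7200.
Difference = 0.7880 − 0.7200 = 0.068.

0.068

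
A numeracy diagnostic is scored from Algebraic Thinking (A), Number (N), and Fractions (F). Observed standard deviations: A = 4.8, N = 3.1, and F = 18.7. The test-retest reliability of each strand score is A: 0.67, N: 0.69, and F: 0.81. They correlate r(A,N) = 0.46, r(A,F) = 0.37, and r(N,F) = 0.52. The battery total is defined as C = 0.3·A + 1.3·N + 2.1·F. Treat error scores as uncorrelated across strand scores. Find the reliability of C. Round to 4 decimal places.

Var(C) = 0.3²·4.8² + 1.3²·3.1² + 2.1²·18.7² + 2·[0.39·4.8·3.1·0.46 + 0.63·4.8·18.7·0.37 + 2.73·3.1·18.7·0.52] = 1560.45 + 211.773 = 1772.22.
Under uncorrelated errors the observed covariances equal the true-score covariances, so only the own-variance terms attenuate.
True-score variance = [0.3²·4.8²·0.67 + 1.3²·3.1²·0.69 + 2.1²·18.7²·0.81] + 211.773 = 1261.72 + 211.773 = 1473.5.
Reliability = 1473.5 / 1772.22 = 0.8314.

0.8314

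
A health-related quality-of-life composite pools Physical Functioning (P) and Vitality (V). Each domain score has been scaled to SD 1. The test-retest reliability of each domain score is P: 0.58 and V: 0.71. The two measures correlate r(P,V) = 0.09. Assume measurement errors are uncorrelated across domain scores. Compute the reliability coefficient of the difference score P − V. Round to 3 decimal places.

Var(P−V) = 1 + 1 − 2·0.09 = 2 − 0.18 = 1.82.
With uncorrelated errors the cross-covariances are all true-score covariance, so they carry over unchanged; only the diagonal terms shrink to ρᵢσᵢ².
True-score variance = [0.58 + 0.71] − 0.18 = 1.29 − 0.18 = 1.11.
Reliability = 1.11 / 1.82 = 0.610.

0.610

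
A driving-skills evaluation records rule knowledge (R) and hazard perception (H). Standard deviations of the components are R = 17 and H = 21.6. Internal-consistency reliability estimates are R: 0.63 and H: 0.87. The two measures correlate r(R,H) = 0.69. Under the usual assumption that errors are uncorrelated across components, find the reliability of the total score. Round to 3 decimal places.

Var(R+H) = 17² + 21.6² + 2·[17·21.6·0.69] = 755.56 + 506.736 = 1262.3.
Under uncorrelated errors the observed covariances equal the true-score covariances, so only the own-variance terms attenuate.
True-score variance = [17²·0.63 + 21.6²·0.87] + 506.736 = 587.977 + 506.736 = 1094.71.
Reliability = 1094.71 / 1262.3 = 0.867.

0.867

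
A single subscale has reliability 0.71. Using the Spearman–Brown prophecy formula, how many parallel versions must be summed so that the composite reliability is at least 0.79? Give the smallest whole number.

k ≥ ρ*(1−ρ₁)/(ρ₁(1−ρ*)) = 0.79·0.29 / (0.71·0.21) = 1.537.
Smallest integer k = 2.

2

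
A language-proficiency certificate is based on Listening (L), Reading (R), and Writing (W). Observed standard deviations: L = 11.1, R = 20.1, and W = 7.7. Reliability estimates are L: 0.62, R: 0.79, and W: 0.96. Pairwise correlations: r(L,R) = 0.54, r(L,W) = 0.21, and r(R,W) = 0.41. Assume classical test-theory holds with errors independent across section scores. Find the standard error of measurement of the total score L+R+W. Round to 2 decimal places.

Var(total) = 586.51 + 403.768 = 990.278.
True-score variance = 452.477 + 403.768 = 856.244, so reliability = 0.8647.
Error variance = 990.278 − 856.244 = 134.033; SEM = √134.033 = 11.58.

11.58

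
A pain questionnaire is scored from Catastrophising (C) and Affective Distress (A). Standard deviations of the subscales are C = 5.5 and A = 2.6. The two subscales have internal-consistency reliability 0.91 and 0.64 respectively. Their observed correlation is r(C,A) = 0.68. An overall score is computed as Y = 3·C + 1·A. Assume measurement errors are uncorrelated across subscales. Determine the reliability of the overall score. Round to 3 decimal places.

0.920

Var(Y) = 3²·5.5² + 2.6² + 2·[3·5.5·2.6·0.68] = 279.01 + 58.344 = 337.354.
Under uncorrelated errors the observed covariances equal the true-score covariances, so only the own-variance terms attenuate.
True-score variance = [3²·5.5²·0.91 + 2.6²·0.64] + 58.344 = 252.074 + 58.344 = 310.418.
Reliability = 310.418 / 337.354 = 0.920.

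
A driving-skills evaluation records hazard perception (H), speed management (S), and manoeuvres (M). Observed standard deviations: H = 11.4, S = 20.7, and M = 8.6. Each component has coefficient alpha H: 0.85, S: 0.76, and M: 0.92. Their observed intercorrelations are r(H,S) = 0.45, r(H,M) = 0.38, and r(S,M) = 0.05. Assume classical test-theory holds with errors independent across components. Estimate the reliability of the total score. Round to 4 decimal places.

0.8631

Var(H+S+M) = 11.4² + 20.7² + 8.6² + 2·[11.4·20.7·0.45 + 11.4·8.6·0.38 + 20.7·8.6·0.05] = 632.41 + 304.694 = 937.104.
Because errors are independent across components, Cov(Tᵢ,Tⱼ) = Cov(Xᵢ,Xⱼ); the off-diagonal part of the true-score variance is the same as above.
True-score variance = [11.4²·0.85 + 20.7²·0.76 + 8.6²·0.92] + 304.694 = 504.162 + 304.694 = 808.856.
Reliability = 808.856 / 937.104 = 0.8631.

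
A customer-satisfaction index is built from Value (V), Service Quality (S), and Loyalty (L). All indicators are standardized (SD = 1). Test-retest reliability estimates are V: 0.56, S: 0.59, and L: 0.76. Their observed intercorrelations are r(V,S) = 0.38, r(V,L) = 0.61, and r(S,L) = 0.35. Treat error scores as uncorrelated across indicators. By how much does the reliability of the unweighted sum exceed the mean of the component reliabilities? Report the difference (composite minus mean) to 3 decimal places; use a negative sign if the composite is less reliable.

Var(sum) = 3 + 2.68 = 5.68; true-score variance = 1.91 + 2.68 = 4.59; composite reliability = 0.8081.
Mean component reliability = 0.6367.
Difference = 0.8081 − 0.6367 = 0.171.

0.171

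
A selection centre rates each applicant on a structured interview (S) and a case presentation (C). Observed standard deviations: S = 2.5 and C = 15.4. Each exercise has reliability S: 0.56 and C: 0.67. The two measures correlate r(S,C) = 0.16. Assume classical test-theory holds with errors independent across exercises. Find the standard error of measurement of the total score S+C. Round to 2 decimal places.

9.00

Var(total) = 243.41 + 12.32 = 255.73.
True-score variance = 162.397 + 12.32 = 174.717, so reliability = 0.6832.
Error variance = 255.73 − 174.717 = 81.0128; SEM = √81.0128 = 9.00.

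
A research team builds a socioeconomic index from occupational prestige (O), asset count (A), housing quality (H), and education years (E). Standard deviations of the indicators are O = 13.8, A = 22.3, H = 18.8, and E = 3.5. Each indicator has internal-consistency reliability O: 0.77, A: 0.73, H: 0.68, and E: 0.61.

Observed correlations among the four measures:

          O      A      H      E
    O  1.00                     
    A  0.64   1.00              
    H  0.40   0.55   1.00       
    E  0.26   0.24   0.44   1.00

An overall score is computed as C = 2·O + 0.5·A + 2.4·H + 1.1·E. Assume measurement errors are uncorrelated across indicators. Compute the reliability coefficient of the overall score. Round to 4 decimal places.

0.8305

Var(C) = 2²·13.8² + 0.5²·22.3² + 2.4²·18.8² + 1.1²·3.5² + 2·[13.8·22.3·0.64 + 4.8·13.8·18.8·0.40 + 2.2·13.8·3.5·0.26 + 1.2·22.3·18.8·0.55 + 0.55·22.3·3.5·0.24 + 2.64·18.8·3.5·0.44] = 2936.72 + 2172.28 = 5109.
With uncorrelated errors the cross-covariances are all true-score covariance, so they carry over unchanged; only the diagonal terms shrink to ρᵢσᵢ².
True-score variance = [2²·13.8²·0.77 + 0.5²·22.3²·0.73 + 2.4²·18.8²·0.68 + 1.1²·3.5²·0.61] + 2172.28 = 2070.71 + 2172.28 = 4242.99.
Reliability = 4242.99 / 5109 = 0.8305.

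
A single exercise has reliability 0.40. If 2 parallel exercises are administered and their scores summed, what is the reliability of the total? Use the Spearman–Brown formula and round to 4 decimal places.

0.5714

ρ_k = kρ / (1 + (k−1)ρ) = 2·0.40 / (1 + 1·0.40) = 0.800 / 1.400 = 0.5714.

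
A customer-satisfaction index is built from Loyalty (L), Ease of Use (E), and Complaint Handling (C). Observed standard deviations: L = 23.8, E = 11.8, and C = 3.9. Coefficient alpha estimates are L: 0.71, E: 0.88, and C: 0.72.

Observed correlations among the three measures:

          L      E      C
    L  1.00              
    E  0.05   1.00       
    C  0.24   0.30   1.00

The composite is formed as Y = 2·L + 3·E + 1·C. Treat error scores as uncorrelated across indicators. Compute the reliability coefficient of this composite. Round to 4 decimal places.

Var(Y) = 2²·23.8² + 3²·11.8² + 3.9² + 2·[6·23.8·11.8·0.05 + 2·23.8·3.9·0.24 + 3·11.8·3.9·0.30] = 3534.13 + 340.447 = 3874.58.
With uncorrelated errors the cross-covariances are all true-score covariance, so they carry over unchanged; only the diagonal terms shrink to ρᵢσᵢ².
True-score variance = [2²·23.8²·0.71 + 3²·11.8²·0.88 + 3.9²·0.72] + 340.447 = 2722.42 + 340.447 = 3062.87.
Reliability = 3062.87 / 3874.58 = 0.7905.

0.7905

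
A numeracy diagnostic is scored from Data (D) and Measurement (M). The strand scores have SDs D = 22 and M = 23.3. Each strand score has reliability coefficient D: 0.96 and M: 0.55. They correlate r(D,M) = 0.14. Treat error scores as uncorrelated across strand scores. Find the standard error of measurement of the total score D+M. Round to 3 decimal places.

16.238

Var(total) = 1026.89 + 143.528 = 1170.42.
True-score variance = 763.23 + 143.528 = 906.758, so reliability = 0.7747.
Error variance = 1170.42 − 906.758 = 263.66; SEM = √263.66 = 16.238.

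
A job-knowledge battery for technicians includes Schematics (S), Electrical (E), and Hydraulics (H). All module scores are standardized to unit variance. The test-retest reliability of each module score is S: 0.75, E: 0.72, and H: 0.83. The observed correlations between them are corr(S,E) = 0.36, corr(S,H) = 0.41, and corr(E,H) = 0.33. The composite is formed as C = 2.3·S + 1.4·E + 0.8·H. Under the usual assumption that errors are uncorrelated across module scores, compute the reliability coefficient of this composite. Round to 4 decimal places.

0.8410

Var(C) = 2.3² + 1.4² + 0.8² + 2·[3.22·0.36 + 1.84·0.41 + 1.12·0.33] = 7.89 + 4.5664 = 12.4564.
Under uncorrelated errors the observed covariances equal the true-score covariances, so only the own-variance terms attenuate.
True-score variance = [2.3²·0.75 + 1.4²·0.72 + 0.8²·0.83] + 4.5664 = 5.9099 + 4.5664 = 10.4763.
Reliability = 10.4763 / 12.4564 = 0.8410.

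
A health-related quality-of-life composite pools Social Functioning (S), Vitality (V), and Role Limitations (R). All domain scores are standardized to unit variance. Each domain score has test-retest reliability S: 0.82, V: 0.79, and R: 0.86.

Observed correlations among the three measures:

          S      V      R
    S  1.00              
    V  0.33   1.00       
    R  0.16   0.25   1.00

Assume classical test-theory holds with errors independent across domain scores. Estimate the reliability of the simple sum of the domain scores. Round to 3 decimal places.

Var(S+V+R) = 3 + 2·[0.33 + 0.16 + 0.25] = 3 + 1.48 = 4.48.
Because errors are independent across components, Cov(Tᵢ,Tⱼ) = Cov(Xᵢ,Xⱼ); the off-diagonal part of the true-score variance is the same as above.
True-score variance = [0.82 + 0.79 + 0.86] + 1.48 = 2.47 + 1.48 = 3.95.
Reliability = 3.95 / 4.48 = 0.882.

0.882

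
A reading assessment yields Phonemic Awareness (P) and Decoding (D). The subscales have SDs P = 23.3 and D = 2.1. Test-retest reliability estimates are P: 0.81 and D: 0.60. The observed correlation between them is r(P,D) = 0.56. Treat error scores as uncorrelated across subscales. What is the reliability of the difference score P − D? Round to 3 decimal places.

Var(P−D) = 23.3² + 2.1² − 2·23.3·2.1·0.56 = 547.3 − 54.8016 = 492.498.
Because errors are independent across components, Cov(Tᵢ,Tⱼ) = Cov(Xᵢ,Xⱼ); the off-diagonal part of the true-score variance is the same as above.
True-score variance = [23.3²·0.81 + 2.1²·0.60] − 54.8016 = 442.387 − 54.8016 = 387.585.
Reliability = 387.585 / 492.498 = 0.787.

0.787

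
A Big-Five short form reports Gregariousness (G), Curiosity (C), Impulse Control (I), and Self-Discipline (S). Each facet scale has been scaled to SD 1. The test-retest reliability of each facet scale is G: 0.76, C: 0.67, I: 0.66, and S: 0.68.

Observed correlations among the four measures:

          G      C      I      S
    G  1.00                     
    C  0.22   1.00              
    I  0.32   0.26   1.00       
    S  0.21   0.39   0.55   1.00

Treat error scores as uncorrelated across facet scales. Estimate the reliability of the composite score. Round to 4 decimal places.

0.8443

Var(G+C+I+S) = 4 + 2·[0.22 + 0.32 + 0.21 + 0.26 + 0.39 + 0.55] = 4 + 3.9 = 7.9.
Under uncorrelated errors the observed covariances equal the true-score covariances, so only the own-variance terms attenuate.
True-score variance = [0.76 + 0.67 + 0.66 + 0.68] + 3.9 = 2.77 + 3.9 = 6.67.
Reliability = 6.67 / 7.9 = 0.8443.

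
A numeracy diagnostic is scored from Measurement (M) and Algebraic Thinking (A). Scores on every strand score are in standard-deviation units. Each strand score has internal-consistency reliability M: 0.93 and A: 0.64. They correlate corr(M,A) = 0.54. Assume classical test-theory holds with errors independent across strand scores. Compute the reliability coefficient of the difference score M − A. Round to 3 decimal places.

0.533

Var(M−A) = 1 + 1 − 2·0.54 = 2 − 1.08 = 0.92.
Under uncorrelated errors the observed covariances equal the true-score covariances, so only the own-variance terms attenuate.
True-score variance = [0.93 + 0.64] − 1.08 = 1.57 − 1.08 = 0.49.
Reliability = 0.49 / 0.92 = 0.533.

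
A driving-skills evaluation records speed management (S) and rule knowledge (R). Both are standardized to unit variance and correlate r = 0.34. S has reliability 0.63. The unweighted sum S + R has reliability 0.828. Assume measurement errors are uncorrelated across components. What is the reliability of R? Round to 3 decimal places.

Var(S+R) = 2 + 2·0.34 = 2.680.
True-score variance = ρ_S + ρ_R + 2·0.34, so 0.828 = (0.63 + ρ_R + 0.68) / 2.680.
ρ_R = 0.828·2.680 − 0.63 − 0.68 = 0.909.

0.909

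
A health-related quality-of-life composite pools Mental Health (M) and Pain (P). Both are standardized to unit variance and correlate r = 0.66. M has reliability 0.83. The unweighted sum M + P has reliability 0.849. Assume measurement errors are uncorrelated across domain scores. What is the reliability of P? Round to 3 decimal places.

Var(M+P) = 2 + 2·0.66 = 3.320.
True-score variance = ρ_M + ρ_P + 2·0.66, so 0.849 = (0.83 + ρ_P + 1.32) / 3.320.
ρ_P = 0.849·3.320 − 0.83 − 1.32 = 0.669.

0.669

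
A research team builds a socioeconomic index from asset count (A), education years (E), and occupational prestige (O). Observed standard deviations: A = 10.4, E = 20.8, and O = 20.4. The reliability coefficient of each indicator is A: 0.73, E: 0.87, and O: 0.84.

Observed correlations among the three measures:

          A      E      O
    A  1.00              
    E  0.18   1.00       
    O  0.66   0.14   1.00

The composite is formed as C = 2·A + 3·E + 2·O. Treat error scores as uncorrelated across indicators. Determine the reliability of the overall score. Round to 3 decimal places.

Var(C) = 2²·10.4² + 3²·20.8² + 2²·20.4² + 2·[6·10.4·20.8·0.18 + 4·10.4·20.4·0.66 + 6·20.8·20.4·0.14] = 5991.04 + 2300.31 = 8291.35.
With uncorrelated errors the cross-covariances are all true-score covariance, so they carry over unchanged; only the diagonal terms shrink to ρᵢσᵢ².
True-score variance = [2²·10.4²·0.73 + 3²·20.8²·0.87 + 2²·20.4²·0.84] + 2300.31 = 5101.7 + 2300.31 = 7402.01.
Reliability = 7402.01 / 8291.35 = 0.893.

0.893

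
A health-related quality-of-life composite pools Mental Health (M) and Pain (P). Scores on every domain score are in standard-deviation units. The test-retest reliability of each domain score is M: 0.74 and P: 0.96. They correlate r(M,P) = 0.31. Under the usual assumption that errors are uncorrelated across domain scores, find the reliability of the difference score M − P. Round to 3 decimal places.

Var(M−P) = 1 + 1 − 2·0.31 = 2 − 0.62 = 1.38.
Because errors are independent across components, Cov(Tᵢ,Tⱼ) = Cov(Xᵢ,Xⱼ); the off-diagonal part of the true-score variance is the same as above.
True-score variance = [0.74 + 0.96] − 0.62 = 1.7 − 0.62 = 1.08.
Reliability = 1.08 / 1.38 = 0.783.

0.783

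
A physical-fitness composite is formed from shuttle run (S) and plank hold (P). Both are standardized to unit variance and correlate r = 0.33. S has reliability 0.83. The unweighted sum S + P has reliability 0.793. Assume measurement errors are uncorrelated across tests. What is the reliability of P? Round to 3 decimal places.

Var(S+P) = 2 + 2·0.33 = 2.660.
True-score variance = ρ_S + ρ_P + 2·0.33, so 0.793 = (0.83 + ρ_P + 0.66) / 2.660.
ρ_P = 0.793·2.660 − 0.83 − 0.66 = 0.619.

0.619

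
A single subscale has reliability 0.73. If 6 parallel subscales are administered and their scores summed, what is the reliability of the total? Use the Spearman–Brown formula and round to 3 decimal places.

0.942

ρ_k = kρ / (1 + (k−1)ρ) = 6·0.73 / (1 + 5·0.73) = 4.380 / 4.650 = 0.942.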